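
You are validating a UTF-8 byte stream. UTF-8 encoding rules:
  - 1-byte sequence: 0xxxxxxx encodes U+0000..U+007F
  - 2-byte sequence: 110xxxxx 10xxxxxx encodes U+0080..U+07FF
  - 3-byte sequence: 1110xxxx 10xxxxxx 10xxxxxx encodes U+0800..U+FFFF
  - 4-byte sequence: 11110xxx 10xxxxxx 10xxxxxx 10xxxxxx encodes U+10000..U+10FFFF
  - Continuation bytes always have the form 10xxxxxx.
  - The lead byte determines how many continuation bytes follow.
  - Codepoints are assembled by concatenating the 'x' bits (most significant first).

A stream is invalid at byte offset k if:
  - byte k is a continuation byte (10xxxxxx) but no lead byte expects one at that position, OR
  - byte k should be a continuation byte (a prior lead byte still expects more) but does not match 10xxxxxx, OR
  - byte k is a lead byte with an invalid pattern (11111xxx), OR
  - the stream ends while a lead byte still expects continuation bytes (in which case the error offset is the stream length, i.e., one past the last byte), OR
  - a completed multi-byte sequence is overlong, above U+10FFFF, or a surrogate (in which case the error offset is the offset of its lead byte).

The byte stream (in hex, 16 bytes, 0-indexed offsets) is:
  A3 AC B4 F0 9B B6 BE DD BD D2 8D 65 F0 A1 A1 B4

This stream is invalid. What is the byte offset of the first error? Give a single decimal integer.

Byte[0]=A3: INVALID lead byte (not 0xxx/110x/1110/11110)

Answer: 0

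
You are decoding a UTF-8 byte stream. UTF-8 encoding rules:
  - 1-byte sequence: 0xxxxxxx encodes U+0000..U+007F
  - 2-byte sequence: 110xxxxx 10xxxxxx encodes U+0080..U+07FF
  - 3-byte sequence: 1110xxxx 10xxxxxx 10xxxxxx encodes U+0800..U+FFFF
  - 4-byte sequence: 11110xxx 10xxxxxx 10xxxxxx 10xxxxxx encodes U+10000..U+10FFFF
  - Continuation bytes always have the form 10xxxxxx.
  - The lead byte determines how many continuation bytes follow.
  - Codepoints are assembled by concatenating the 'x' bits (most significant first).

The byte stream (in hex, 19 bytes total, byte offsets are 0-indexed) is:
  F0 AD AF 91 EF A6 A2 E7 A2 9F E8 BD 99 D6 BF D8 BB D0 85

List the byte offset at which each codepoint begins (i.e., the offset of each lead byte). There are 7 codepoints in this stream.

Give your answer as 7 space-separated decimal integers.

Byte[0]=F0: 4-byte lead, need 3 cont bytes. acc=0x0
Byte[1]=AD: continuation. acc=(acc<<6)|0x2D=0x2D
Byte[2]=AF: continuation. acc=(acc<<6)|0x2F=0xB6F
Byte[3]=91: continuation. acc=(acc<<6)|0x11=0x2DBD1
Completed: cp=U+2DBD1 (starts at byte 0)
Byte[4]=EF: 3-byte lead, need 2 cont bytes. acc=0xF
Byte[5]=A6: continuation. acc=(acc<<6)|0x26=0x3E6
Byte[6]=A2: continuation. acc=(acc<<6)|0x22=0xF9A2
Completed: cp=U+F9A2 (starts at byte 4)
Byte[7]=E7: 3-byte lead, need 2 cont bytes. acc=0x7
Byte[8]=A2: continuation. acc=(acc<<6)|0x22=0x1E2
Byte[9]=9F: continuation. acc=(acc<<6)|0x1F=0x789F
Completed: cp=U+789F (starts at byte 7)
Byte[10]=E8: 3-byte lead, need 2 cont bytes. acc=0x8
Byte[11]=BD: continuation. acc=(acc<<6)|0x3D=0x23D
Byte[12]=99: continuation. acc=(acc<<6)|0x19=0x8F59
Completed: cp=U+8F59 (starts at byte 10)
Byte[13]=D6: 2-byte lead, need 1 cont bytes. acc=0x16
Byte[14]=BF: continuation. acc=(acc<<6)|0x3F=0x5BF
Completed: cp=U+05BF (starts at byte 13)
Byte[15]=D8: 2-byte lead, need 1 cont bytes. acc=0x18
Byte[16]=BB: continuation. acc=(acc<<6)|0x3B=0x63B
Completed: cp=U+063B (starts at byte 15)
Byte[17]=D0: 2-byte lead, need 1 cont bytes. acc=0x10
Byte[18]=85: continuation. acc=(acc<<6)|0x05=0x405
Completed: cp=U+0405 (starts at byte 17)

Answer: 0 4 7 10 13 15 17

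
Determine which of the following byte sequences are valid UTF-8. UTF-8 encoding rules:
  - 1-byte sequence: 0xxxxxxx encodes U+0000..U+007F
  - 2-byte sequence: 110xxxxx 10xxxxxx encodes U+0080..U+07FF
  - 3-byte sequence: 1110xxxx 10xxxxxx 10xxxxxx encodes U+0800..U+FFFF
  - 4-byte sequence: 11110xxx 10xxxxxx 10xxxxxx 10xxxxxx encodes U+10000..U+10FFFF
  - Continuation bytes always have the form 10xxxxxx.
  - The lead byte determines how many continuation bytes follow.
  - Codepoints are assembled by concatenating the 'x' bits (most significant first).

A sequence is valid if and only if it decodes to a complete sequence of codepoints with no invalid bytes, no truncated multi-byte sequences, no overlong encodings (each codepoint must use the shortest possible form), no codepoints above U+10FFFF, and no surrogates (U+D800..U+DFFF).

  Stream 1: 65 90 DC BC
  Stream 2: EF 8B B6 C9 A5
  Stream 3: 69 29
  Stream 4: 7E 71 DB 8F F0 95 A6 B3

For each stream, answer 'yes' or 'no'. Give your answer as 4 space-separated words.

Stream 1: error at byte offset 1. INVALID
Stream 2: decodes cleanly. VALID
Stream 3: decodes cleanly. VALID
Stream 4: decodes cleanly. VALID

Answer: no yes yes yes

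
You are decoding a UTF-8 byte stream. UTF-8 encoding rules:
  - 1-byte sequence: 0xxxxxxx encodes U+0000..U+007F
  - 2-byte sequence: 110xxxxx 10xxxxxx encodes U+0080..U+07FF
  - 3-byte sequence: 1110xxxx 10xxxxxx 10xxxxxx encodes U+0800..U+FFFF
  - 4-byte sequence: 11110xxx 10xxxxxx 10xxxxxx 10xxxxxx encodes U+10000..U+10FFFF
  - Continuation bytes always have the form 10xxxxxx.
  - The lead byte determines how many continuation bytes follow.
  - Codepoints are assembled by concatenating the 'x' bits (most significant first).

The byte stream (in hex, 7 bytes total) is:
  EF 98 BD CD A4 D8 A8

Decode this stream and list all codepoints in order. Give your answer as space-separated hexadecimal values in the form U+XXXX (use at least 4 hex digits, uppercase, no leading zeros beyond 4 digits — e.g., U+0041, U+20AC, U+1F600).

Answer: U+F63D U+0364 U+0628

Derivation:
Byte[0]=EF: 3-byte lead, need 2 cont bytes. acc=0xF
Byte[1]=98: continuation. acc=(acc<<6)|0x18=0x3D8
Byte[2]=BD: continuation. acc=(acc<<6)|0x3D=0xF63D
Completed: cp=U+F63D (starts at byte 0)
Byte[3]=CD: 2-byte lead, need 1 cont bytes. acc=0xD
Byte[4]=A4: continuation. acc=(acc<<6)|0x24=0x364
Completed: cp=U+0364 (starts at byte 3)
Byte[5]=D8: 2-byte lead, need 1 cont bytes. acc=0x18
Byte[6]=A8: continuation. acc=(acc<<6)|0x28=0x628
Completed: cp=U+0628 (starts at byte 5)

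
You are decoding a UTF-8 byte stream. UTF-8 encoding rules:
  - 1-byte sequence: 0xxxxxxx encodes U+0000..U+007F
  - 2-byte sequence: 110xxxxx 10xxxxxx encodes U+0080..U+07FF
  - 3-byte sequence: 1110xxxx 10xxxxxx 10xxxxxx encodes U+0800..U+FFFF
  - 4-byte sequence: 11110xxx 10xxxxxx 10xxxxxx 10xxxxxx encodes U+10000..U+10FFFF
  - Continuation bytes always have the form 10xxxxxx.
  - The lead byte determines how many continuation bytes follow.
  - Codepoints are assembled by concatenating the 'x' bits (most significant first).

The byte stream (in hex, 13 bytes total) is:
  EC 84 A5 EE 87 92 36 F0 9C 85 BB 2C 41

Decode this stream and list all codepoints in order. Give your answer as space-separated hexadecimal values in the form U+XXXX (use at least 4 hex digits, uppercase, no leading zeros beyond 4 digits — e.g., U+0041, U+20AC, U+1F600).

Answer: U+C125 U+E1D2 U+0036 U+1C17B U+002C U+0041

Derivation:
Byte[0]=EC: 3-byte lead, need 2 cont bytes. acc=0xC
Byte[1]=84: continuation. acc=(acc<<6)|0x04=0x304
Byte[2]=A5: continuation. acc=(acc<<6)|0x25=0xC125
Completed: cp=U+C125 (starts at byte 0)
Byte[3]=EE: 3-byte lead, need 2 cont bytes. acc=0xE
Byte[4]=87: continuation. acc=(acc<<6)|0x07=0x387
Byte[5]=92: continuation. acc=(acc<<6)|0x12=0xE1D2
Completed: cp=U+E1D2 (starts at byte 3)
Byte[6]=36: 1-byte ASCII. cp=U+0036
Byte[7]=F0: 4-byte lead, need 3 cont bytes. acc=0x0
Byte[8]=9C: continuation. acc=(acc<<6)|0x1C=0x1C
Byte[9]=85: continuation. acc=(acc<<6)|0x05=0x705
Byte[10]=BB: continuation. acc=(acc<<6)|0x3B=0x1C17B
Completed: cp=U+1C17B (starts at byte 7)
Byte[11]=2C: 1-byte ASCII. cp=U+002C
Byte[12]=41: 1-byte ASCII. cp=U+0041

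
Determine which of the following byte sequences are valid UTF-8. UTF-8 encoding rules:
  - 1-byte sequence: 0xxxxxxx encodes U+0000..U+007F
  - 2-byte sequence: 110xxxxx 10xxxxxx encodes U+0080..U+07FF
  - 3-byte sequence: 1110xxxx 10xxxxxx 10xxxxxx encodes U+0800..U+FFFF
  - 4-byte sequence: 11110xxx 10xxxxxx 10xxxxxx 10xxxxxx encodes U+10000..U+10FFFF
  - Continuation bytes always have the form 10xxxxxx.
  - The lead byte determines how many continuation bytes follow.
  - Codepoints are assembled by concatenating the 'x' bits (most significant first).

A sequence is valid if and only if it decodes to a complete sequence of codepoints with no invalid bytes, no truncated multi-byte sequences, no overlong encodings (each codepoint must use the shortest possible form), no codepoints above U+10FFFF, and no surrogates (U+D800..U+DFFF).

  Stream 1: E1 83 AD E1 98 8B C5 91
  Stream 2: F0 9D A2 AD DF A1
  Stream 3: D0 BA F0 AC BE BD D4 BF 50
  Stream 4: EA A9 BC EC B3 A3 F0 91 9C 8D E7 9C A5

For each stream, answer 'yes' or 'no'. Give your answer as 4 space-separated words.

Answer: yes yes yes yes

Derivation:
Stream 1: decodes cleanly. VALID
Stream 2: decodes cleanly. VALID
Stream 3: decodes cleanly. VALID
Stream 4: decodes cleanly. VALID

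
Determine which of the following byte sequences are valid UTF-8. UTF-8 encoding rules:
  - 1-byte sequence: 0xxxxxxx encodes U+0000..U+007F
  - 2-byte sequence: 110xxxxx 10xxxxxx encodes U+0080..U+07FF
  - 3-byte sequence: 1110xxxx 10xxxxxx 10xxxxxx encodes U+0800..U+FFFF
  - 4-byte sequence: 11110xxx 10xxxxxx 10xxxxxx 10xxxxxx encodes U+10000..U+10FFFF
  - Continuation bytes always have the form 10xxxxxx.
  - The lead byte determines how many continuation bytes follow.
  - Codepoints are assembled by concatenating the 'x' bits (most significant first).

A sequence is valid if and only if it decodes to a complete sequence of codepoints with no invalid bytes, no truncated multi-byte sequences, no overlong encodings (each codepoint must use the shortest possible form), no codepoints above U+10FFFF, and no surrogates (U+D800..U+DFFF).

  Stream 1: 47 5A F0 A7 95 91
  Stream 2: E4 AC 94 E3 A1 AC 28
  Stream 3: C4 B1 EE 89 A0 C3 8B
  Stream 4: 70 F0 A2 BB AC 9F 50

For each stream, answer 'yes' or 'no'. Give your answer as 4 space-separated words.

Stream 1: decodes cleanly. VALID
Stream 2: decodes cleanly. VALID
Stream 3: decodes cleanly. VALID
Stream 4: error at byte offset 5. INVALID

Answer: yes yes yes no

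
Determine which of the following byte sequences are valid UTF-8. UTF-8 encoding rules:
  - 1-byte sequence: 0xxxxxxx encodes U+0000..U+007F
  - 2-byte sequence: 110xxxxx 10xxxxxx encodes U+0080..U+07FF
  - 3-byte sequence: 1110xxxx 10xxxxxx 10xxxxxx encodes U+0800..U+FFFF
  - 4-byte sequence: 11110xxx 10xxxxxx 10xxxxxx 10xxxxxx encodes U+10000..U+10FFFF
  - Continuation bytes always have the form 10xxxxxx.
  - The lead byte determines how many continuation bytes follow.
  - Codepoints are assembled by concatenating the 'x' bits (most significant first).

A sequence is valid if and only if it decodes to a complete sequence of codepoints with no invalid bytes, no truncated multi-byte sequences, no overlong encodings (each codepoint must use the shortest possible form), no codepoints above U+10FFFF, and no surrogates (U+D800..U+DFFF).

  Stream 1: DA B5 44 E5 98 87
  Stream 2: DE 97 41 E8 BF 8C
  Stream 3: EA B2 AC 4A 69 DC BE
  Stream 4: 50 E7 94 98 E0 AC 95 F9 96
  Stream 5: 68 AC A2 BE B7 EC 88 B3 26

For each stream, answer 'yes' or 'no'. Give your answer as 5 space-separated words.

Answer: yes yes yes no no

Derivation:
Stream 1: decodes cleanly. VALID
Stream 2: decodes cleanly. VALID
Stream 3: decodes cleanly. VALID
Stream 4: error at byte offset 7. INVALID
Stream 5: error at byte offset 1. INVALID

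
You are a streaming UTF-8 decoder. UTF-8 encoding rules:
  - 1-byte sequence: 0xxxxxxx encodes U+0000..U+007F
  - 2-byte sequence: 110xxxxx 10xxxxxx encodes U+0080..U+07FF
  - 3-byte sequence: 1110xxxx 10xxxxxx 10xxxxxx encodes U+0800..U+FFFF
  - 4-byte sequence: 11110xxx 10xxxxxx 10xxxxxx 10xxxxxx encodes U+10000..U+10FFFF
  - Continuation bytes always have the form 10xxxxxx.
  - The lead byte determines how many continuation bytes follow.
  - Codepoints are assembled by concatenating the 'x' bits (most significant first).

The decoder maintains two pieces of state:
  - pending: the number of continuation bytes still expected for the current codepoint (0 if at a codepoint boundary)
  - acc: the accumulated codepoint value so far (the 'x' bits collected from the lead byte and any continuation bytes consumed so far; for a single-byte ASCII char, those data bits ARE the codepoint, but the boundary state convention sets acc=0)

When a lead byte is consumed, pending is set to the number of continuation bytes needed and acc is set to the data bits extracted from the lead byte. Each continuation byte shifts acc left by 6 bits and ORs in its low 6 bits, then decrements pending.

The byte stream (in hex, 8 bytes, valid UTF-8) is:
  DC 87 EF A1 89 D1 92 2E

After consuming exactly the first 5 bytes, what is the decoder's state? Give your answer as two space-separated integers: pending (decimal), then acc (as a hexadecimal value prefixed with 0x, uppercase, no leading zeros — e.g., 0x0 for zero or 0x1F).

Byte[0]=DC: 2-byte lead. pending=1, acc=0x1C
Byte[1]=87: continuation. acc=(acc<<6)|0x07=0x707, pending=0
Byte[2]=EF: 3-byte lead. pending=2, acc=0xF
Byte[3]=A1: continuation. acc=(acc<<6)|0x21=0x3E1, pending=1
Byte[4]=89: continuation. acc=(acc<<6)|0x09=0xF849, pending=0

Answer: 0 0xF849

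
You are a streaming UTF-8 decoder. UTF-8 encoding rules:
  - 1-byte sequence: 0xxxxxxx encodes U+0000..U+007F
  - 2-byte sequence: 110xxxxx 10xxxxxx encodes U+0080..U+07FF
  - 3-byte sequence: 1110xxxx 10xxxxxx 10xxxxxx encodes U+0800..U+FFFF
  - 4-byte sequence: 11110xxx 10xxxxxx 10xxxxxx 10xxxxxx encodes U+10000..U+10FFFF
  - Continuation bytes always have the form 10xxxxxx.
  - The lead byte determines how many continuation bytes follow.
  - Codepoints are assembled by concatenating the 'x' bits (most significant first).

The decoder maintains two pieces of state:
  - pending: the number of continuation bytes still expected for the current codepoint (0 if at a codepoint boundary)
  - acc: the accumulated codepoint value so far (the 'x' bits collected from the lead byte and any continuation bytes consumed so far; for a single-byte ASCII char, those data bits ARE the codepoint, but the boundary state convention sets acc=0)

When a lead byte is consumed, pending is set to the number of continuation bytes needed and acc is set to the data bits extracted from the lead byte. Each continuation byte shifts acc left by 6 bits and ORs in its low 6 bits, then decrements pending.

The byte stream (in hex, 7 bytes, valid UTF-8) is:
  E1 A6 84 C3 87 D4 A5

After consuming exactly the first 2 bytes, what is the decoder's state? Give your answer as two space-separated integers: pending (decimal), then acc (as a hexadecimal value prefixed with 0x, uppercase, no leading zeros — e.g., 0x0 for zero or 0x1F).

Answer: 1 0x66

Derivation:
Byte[0]=E1: 3-byte lead. pending=2, acc=0x1
Byte[1]=A6: continuation. acc=(acc<<6)|0x26=0x66, pending=1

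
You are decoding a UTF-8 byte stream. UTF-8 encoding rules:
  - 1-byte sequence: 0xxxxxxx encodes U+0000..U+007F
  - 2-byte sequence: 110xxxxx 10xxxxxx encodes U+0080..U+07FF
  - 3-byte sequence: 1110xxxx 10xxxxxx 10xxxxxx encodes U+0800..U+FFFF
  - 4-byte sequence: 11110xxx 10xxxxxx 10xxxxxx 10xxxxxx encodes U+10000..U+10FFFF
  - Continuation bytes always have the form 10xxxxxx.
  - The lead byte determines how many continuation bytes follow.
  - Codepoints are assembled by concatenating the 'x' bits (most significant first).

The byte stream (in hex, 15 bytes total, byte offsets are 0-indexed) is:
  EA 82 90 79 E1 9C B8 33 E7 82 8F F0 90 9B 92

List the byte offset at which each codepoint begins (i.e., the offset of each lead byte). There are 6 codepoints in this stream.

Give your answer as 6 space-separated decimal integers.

Byte[0]=EA: 3-byte lead, need 2 cont bytes. acc=0xA
Byte[1]=82: continuation. acc=(acc<<6)|0x02=0x282
Byte[2]=90: continuation. acc=(acc<<6)|0x10=0xA090
Completed: cp=U+A090 (starts at byte 0)
Byte[3]=79: 1-byte ASCII. cp=U+0079
Byte[4]=E1: 3-byte lead, need 2 cont bytes. acc=0x1
Byte[5]=9C: continuation. acc=(acc<<6)|0x1C=0x5C
Byte[6]=B8: continuation. acc=(acc<<6)|0x38=0x1738
Completed: cp=U+1738 (starts at byte 4)
Byte[7]=33: 1-byte ASCII. cp=U+0033
Byte[8]=E7: 3-byte lead, need 2 cont bytes. acc=0x7
Byte[9]=82: continuation. acc=(acc<<6)|0x02=0x1C2
Byte[10]=8F: continuation. acc=(acc<<6)|0x0F=0x708F
Completed: cp=U+708F (starts at byte 8)
Byte[11]=F0: 4-byte lead, need 3 cont bytes. acc=0x0
Byte[12]=90: continuation. acc=(acc<<6)|0x10=0x10
Byte[13]=9B: continuation. acc=(acc<<6)|0x1B=0x41B
Byte[14]=92: continuation. acc=(acc<<6)|0x12=0x106D2
Completed: cp=U+106D2 (starts at byte 11)

Answer: 0 3 4 7 8 11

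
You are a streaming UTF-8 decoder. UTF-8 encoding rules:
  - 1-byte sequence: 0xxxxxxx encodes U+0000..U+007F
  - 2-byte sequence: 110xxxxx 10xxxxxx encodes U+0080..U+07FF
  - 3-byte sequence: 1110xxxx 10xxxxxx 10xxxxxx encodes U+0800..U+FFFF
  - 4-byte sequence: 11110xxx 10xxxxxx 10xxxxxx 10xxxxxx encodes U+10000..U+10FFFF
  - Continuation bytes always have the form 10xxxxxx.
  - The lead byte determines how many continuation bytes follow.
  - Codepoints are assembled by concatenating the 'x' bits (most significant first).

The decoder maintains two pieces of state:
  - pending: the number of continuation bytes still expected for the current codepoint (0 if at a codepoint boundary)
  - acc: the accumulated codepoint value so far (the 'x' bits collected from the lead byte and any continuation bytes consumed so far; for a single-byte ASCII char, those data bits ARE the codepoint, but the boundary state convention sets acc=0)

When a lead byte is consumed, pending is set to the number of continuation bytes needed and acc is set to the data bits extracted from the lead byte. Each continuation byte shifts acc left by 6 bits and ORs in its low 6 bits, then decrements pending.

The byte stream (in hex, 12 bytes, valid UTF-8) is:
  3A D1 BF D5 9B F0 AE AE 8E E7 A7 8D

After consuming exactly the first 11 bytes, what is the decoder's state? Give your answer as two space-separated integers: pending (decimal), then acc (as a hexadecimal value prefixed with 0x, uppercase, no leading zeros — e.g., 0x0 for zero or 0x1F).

Answer: 1 0x1E7

Derivation:
Byte[0]=3A: 1-byte. pending=0, acc=0x0
Byte[1]=D1: 2-byte lead. pending=1, acc=0x11
Byte[2]=BF: continuation. acc=(acc<<6)|0x3F=0x47F, pending=0
Byte[3]=D5: 2-byte lead. pending=1, acc=0x15
Byte[4]=9B: continuation. acc=(acc<<6)|0x1B=0x55B, pending=0
Byte[5]=F0: 4-byte lead. pending=3, acc=0x0
Byte[6]=AE: continuation. acc=(acc<<6)|0x2E=0x2E, pending=2
Byte[7]=AE: continuation. acc=(acc<<6)|0x2E=0xBAE, pending=1
Byte[8]=8E: continuation. acc=(acc<<6)|0x0E=0x2EB8E, pending=0
Byte[9]=E7: 3-byte lead. pending=2, acc=0x7
Byte[10]=A7: continuation. acc=(acc<<6)|0x27=0x1E7, pending=1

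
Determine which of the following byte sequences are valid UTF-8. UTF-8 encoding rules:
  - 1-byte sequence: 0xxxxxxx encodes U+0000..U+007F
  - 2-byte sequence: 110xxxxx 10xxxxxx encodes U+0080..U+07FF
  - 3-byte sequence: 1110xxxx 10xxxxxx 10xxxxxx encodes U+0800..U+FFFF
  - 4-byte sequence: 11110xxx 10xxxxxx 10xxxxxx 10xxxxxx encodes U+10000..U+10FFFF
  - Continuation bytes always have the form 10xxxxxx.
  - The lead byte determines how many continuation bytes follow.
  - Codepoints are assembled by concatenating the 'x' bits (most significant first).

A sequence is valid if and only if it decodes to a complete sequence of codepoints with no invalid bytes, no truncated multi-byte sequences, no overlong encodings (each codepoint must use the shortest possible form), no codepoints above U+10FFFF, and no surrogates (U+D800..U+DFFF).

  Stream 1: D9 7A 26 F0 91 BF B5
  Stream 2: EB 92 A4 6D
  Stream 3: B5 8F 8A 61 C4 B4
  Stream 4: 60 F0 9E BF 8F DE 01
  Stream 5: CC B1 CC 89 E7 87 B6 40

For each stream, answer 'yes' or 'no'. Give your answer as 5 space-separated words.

Stream 1: error at byte offset 1. INVALID
Stream 2: decodes cleanly. VALID
Stream 3: error at byte offset 0. INVALID
Stream 4: error at byte offset 6. INVALID
Stream 5: decodes cleanly. VALID

Answer: no yes no no yes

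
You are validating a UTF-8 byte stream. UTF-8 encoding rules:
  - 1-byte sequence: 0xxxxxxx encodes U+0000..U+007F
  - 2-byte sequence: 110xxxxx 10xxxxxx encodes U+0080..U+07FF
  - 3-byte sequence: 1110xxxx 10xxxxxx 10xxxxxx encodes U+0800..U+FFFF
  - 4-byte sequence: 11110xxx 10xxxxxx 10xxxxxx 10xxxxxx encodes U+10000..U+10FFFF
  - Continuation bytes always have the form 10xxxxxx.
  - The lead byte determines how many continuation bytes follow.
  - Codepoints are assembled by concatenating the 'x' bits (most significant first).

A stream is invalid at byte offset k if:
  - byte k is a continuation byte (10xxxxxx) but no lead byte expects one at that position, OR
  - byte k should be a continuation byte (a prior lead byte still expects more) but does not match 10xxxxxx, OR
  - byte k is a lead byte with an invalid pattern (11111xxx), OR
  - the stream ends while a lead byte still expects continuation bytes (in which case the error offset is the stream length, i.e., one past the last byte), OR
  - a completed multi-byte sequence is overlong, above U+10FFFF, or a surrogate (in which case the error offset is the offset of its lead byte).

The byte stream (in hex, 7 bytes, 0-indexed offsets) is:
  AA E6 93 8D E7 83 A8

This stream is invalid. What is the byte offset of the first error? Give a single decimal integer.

Answer: 0

Derivation:
Byte[0]=AA: INVALID lead byte (not 0xxx/110x/1110/11110)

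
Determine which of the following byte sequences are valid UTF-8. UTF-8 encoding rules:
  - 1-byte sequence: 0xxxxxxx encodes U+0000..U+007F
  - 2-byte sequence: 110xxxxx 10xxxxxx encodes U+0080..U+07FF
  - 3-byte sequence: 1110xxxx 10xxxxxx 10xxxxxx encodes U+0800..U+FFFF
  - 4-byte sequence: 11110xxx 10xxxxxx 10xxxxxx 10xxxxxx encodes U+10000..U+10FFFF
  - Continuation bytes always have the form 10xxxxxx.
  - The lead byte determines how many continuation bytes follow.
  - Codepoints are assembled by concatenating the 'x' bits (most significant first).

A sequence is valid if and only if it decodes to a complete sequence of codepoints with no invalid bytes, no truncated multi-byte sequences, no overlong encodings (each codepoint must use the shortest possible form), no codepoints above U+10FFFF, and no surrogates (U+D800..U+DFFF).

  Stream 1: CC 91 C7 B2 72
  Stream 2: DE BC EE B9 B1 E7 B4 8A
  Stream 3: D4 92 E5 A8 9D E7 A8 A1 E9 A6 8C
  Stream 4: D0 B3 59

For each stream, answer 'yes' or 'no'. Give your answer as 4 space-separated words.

Answer: yes yes yes yes

Derivation:
Stream 1: decodes cleanly. VALID
Stream 2: decodes cleanly. VALID
Stream 3: decodes cleanly. VALID
Stream 4: decodes cleanly. VALID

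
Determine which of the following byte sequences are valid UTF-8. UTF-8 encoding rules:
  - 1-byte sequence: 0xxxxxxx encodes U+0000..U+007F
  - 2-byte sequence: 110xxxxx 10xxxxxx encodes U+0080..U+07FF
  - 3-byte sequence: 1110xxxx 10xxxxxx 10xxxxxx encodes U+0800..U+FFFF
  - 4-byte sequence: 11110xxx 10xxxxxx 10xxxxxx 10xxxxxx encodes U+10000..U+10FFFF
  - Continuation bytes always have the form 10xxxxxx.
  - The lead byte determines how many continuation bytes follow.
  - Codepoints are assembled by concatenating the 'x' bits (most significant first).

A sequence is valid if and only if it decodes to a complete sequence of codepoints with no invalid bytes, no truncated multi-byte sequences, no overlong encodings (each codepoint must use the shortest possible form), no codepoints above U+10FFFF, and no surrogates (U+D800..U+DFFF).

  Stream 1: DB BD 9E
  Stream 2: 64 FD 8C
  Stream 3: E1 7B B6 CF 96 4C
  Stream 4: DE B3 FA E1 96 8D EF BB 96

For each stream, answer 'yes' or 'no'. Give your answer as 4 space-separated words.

Answer: no no no no

Derivation:
Stream 1: error at byte offset 2. INVALID
Stream 2: error at byte offset 1. INVALID
Stream 3: error at byte offset 1. INVALID
Stream 4: error at byte offset 2. INVALID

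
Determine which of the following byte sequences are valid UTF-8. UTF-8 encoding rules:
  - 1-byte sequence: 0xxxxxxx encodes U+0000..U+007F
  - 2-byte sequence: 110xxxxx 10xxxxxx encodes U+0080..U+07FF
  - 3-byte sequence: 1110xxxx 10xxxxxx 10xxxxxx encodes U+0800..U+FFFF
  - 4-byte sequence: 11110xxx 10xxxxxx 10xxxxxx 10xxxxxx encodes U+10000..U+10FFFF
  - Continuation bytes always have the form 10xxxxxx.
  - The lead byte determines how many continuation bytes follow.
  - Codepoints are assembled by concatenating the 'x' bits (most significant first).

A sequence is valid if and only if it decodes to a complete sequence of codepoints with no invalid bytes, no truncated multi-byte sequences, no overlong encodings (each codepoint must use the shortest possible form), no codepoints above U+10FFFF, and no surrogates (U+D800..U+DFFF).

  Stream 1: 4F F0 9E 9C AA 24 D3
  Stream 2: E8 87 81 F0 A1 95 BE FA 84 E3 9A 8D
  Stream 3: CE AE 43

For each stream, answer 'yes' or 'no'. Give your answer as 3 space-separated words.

Answer: no no yes

Derivation:
Stream 1: error at byte offset 7. INVALID
Stream 2: error at byte offset 7. INVALID
Stream 3: decodes cleanly. VALID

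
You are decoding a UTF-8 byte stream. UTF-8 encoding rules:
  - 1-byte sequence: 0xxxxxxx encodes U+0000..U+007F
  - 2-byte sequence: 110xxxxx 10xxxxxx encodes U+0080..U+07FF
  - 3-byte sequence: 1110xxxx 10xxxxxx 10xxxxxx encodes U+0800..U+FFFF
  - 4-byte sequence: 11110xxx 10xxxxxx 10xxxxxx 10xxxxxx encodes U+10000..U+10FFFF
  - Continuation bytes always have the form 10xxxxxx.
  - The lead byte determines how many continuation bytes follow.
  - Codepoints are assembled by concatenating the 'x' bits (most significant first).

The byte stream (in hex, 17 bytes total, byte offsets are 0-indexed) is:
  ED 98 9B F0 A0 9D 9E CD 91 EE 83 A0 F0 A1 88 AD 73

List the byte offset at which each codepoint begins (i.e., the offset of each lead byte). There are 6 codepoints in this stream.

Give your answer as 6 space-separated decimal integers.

Answer: 0 3 7 9 12 16

Derivation:
Byte[0]=ED: 3-byte lead, need 2 cont bytes. acc=0xD
Byte[1]=98: continuation. acc=(acc<<6)|0x18=0x358
Byte[2]=9B: continuation. acc=(acc<<6)|0x1B=0xD61B
Completed: cp=U+D61B (starts at byte 0)
Byte[3]=F0: 4-byte lead, need 3 cont bytes. acc=0x0
Byte[4]=A0: continuation. acc=(acc<<6)|0x20=0x20
Byte[5]=9D: continuation. acc=(acc<<6)|0x1D=0x81D
Byte[6]=9E: continuation. acc=(acc<<6)|0x1E=0x2075E
Completed: cp=U+2075E (starts at byte 3)
Byte[7]=CD: 2-byte lead, need 1 cont bytes. acc=0xD
Byte[8]=91: continuation. acc=(acc<<6)|0x11=0x351
Completed: cp=U+0351 (starts at byte 7)
Byte[9]=EE: 3-byte lead, need 2 cont bytes. acc=0xE
Byte[10]=83: continuation. acc=(acc<<6)|0x03=0x383
Byte[11]=A0: continuation. acc=(acc<<6)|0x20=0xE0E0
Completed: cp=U+E0E0 (starts at byte 9)
Byte[12]=F0: 4-byte lead, need 3 cont bytes. acc=0x0
Byte[13]=A1: continuation. acc=(acc<<6)|0x21=0x21
Byte[14]=88: continuation. acc=(acc<<6)|0x08=0x848
Byte[15]=AD: continuation. acc=(acc<<6)|0x2D=0x2122D
Completed: cp=U+2122D (starts at byte 12)
Byte[16]=73: 1-byte ASCII. cp=U+0073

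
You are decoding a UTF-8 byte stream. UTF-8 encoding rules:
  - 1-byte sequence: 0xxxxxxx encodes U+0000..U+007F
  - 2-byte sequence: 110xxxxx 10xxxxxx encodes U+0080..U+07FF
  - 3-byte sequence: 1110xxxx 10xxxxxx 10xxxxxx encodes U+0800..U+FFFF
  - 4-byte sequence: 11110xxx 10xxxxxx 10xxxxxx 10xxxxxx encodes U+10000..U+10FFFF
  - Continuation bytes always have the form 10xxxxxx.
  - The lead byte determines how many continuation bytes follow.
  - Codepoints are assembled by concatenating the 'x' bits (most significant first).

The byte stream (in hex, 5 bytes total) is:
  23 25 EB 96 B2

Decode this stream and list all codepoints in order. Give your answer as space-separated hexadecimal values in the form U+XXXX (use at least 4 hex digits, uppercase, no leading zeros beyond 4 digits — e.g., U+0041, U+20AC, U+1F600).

Byte[0]=23: 1-byte ASCII. cp=U+0023
Byte[1]=25: 1-byte ASCII. cp=U+0025
Byte[2]=EB: 3-byte lead, need 2 cont bytes. acc=0xB
Byte[3]=96: continuation. acc=(acc<<6)|0x16=0x2D6
Byte[4]=B2: continuation. acc=(acc<<6)|0x32=0xB5B2
Completed: cp=U+B5B2 (starts at byte 2)

Answer: U+0023 U+0025 U+B5B2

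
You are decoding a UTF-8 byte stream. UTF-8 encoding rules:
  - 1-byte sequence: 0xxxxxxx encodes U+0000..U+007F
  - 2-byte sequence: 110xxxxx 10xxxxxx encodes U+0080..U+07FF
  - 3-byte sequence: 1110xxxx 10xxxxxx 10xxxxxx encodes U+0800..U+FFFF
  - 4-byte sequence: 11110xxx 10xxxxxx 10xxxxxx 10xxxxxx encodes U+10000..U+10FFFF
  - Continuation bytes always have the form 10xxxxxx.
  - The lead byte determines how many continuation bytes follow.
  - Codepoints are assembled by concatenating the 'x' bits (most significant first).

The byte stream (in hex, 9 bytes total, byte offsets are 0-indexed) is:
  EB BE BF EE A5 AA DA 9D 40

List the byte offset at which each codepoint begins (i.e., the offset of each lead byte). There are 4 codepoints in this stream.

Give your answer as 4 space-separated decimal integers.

Byte[0]=EB: 3-byte lead, need 2 cont bytes. acc=0xB
Byte[1]=BE: continuation. acc=(acc<<6)|0x3E=0x2FE
Byte[2]=BF: continuation. acc=(acc<<6)|0x3F=0xBFBF
Completed: cp=U+BFBF (starts at byte 0)
Byte[3]=EE: 3-byte lead, need 2 cont bytes. acc=0xE
Byte[4]=A5: continuation. acc=(acc<<6)|0x25=0x3A5
Byte[5]=AA: continuation. acc=(acc<<6)|0x2A=0xE96A
Completed: cp=U+E96A (starts at byte 3)
Byte[6]=DA: 2-byte lead, need 1 cont bytes. acc=0x1A
Byte[7]=9D: continuation. acc=(acc<<6)|0x1D=0x69D
Completed: cp=U+069D (starts at byte 6)
Byte[8]=40: 1-byte ASCII. cp=U+0040

Answer: 0 3 6 8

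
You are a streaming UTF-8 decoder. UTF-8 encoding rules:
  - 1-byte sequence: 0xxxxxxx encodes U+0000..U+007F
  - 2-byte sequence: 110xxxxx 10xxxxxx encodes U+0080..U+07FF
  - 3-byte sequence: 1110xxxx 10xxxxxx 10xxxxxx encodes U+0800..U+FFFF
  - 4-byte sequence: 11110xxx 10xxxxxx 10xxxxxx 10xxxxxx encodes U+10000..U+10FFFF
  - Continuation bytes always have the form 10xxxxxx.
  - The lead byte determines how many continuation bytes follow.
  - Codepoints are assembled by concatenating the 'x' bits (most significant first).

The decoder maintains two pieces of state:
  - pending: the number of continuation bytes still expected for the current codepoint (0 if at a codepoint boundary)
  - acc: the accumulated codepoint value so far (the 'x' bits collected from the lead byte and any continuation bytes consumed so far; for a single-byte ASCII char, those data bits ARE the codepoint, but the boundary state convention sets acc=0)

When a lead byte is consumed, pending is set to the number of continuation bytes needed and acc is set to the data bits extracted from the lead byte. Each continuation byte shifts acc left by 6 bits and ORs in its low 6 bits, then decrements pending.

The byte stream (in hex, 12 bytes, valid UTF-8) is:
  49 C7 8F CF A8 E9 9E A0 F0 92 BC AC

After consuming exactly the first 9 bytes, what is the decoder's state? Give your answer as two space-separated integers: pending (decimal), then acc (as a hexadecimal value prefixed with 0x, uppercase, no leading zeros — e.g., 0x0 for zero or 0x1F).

Byte[0]=49: 1-byte. pending=0, acc=0x0
Byte[1]=C7: 2-byte lead. pending=1, acc=0x7
Byte[2]=8F: continuation. acc=(acc<<6)|0x0F=0x1CF, pending=0
Byte[3]=CF: 2-byte lead. pending=1, acc=0xF
Byte[4]=A8: continuation. acc=(acc<<6)|0x28=0x3E8, pending=0
Byte[5]=E9: 3-byte lead. pending=2, acc=0x9
Byte[6]=9E: continuation. acc=(acc<<6)|0x1E=0x25E, pending=1
Byte[7]=A0: continuation. acc=(acc<<6)|0x20=0x97A0, pending=0
Byte[8]=F0: 4-byte lead. pending=3, acc=0x0

Answer: 3 0x0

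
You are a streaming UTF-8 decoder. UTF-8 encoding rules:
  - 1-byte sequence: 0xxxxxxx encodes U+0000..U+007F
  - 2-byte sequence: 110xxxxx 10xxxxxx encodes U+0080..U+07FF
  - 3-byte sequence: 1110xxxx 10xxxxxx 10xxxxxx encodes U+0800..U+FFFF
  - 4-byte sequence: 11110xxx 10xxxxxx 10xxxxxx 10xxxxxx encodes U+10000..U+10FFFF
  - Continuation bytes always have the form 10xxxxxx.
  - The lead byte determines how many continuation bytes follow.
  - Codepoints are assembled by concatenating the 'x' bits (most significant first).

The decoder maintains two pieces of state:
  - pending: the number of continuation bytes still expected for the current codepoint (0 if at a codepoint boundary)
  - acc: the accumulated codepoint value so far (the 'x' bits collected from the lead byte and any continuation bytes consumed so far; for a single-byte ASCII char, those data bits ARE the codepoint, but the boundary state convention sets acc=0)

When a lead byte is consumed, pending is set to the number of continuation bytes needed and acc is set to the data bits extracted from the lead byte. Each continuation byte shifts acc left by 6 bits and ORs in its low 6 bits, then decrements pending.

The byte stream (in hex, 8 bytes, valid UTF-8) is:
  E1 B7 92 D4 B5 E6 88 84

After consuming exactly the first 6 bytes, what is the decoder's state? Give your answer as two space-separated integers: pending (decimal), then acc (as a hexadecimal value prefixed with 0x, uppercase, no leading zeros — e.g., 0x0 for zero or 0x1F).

Byte[0]=E1: 3-byte lead. pending=2, acc=0x1
Byte[1]=B7: continuation. acc=(acc<<6)|0x37=0x77, pending=1
Byte[2]=92: continuation. acc=(acc<<6)|0x12=0x1DD2, pending=0
Byte[3]=D4: 2-byte lead. pending=1, acc=0x14
Byte[4]=B5: continuation. acc=(acc<<6)|0x35=0x535, pending=0
Byte[5]=E6: 3-byte lead. pending=2, acc=0x6

Answer: 2 0x6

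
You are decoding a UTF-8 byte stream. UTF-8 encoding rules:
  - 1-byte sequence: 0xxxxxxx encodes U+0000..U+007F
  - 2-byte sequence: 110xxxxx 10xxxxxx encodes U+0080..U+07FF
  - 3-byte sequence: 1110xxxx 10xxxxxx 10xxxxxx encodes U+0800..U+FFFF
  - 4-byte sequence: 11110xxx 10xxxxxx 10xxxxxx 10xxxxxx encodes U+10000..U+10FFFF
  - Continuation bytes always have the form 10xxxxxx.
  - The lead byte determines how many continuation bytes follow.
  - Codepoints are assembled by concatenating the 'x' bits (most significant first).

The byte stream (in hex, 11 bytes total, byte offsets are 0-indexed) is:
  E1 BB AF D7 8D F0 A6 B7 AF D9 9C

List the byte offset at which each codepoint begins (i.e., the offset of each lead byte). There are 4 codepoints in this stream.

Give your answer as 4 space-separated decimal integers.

Byte[0]=E1: 3-byte lead, need 2 cont bytes. acc=0x1
Byte[1]=BB: continuation. acc=(acc<<6)|0x3B=0x7B
Byte[2]=AF: continuation. acc=(acc<<6)|0x2F=0x1EEF
Completed: cp=U+1EEF (starts at byte 0)
Byte[3]=D7: 2-byte lead, need 1 cont bytes. acc=0x17
Byte[4]=8D: continuation. acc=(acc<<6)|0x0D=0x5CD
Completed: cp=U+05CD (starts at byte 3)
Byte[5]=F0: 4-byte lead, need 3 cont bytes. acc=0x0
Byte[6]=A6: continuation. acc=(acc<<6)|0x26=0x26
Byte[7]=B7: continuation. acc=(acc<<6)|0x37=0x9B7
Byte[8]=AF: continuation. acc=(acc<<6)|0x2F=0x26DEF
Completed: cp=U+26DEF (starts at byte 5)
Byte[9]=D9: 2-byte lead, need 1 cont bytes. acc=0x19
Byte[10]=9C: continuation. acc=(acc<<6)|0x1C=0x65C
Completed: cp=U+065C (starts at byte 9)

Answer: 0 3 5 9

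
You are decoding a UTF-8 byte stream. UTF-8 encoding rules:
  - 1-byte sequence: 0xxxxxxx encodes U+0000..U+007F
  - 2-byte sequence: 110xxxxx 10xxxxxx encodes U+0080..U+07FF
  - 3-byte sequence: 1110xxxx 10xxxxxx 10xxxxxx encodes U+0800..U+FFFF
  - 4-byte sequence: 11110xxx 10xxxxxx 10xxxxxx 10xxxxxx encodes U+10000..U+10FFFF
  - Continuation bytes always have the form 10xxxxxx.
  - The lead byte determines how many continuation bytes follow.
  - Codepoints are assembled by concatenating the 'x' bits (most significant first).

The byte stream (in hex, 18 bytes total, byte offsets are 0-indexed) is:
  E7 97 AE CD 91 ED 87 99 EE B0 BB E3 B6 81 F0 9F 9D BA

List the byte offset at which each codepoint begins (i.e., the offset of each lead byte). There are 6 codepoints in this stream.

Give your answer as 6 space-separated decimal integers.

Answer: 0 3 5 8 11 14

Derivation:
Byte[0]=E7: 3-byte lead, need 2 cont bytes. acc=0x7
Byte[1]=97: continuation. acc=(acc<<6)|0x17=0x1D7
Byte[2]=AE: continuation. acc=(acc<<6)|0x2E=0x75EE
Completed: cp=U+75EE (starts at byte 0)
Byte[3]=CD: 2-byte lead, need 1 cont bytes. acc=0xD
Byte[4]=91: continuation. acc=(acc<<6)|0x11=0x351
Completed: cp=U+0351 (starts at byte 3)
Byte[5]=ED: 3-byte lead, need 2 cont bytes. acc=0xD
Byte[6]=87: continuation. acc=(acc<<6)|0x07=0x347
Byte[7]=99: continuation. acc=(acc<<6)|0x19=0xD1D9
Completed: cp=U+D1D9 (starts at byte 5)
Byte[8]=EE: 3-byte lead, need 2 cont bytes. acc=0xE
Byte[9]=B0: continuation. acc=(acc<<6)|0x30=0x3B0
Byte[10]=BB: continuation. acc=(acc<<6)|0x3B=0xEC3B
Completed: cp=U+EC3B (starts at byte 8)
Byte[11]=E3: 3-byte lead, need 2 cont bytes. acc=0x3
Byte[12]=B6: continuation. acc=(acc<<6)|0x36=0xF6
Byte[13]=81: continuation. acc=(acc<<6)|0x01=0x3D81
Completed: cp=U+3D81 (starts at byte 11)
Byte[14]=F0: 4-byte lead, need 3 cont bytes. acc=0x0
Byte[15]=9F: continuation. acc=(acc<<6)|0x1F=0x1F
Byte[16]=9D: continuation. acc=(acc<<6)|0x1D=0x7DD
Byte[17]=BA: continuation. acc=(acc<<6)|0x3A=0x1F77A
Completed: cp=U+1F77A (starts at byte 14)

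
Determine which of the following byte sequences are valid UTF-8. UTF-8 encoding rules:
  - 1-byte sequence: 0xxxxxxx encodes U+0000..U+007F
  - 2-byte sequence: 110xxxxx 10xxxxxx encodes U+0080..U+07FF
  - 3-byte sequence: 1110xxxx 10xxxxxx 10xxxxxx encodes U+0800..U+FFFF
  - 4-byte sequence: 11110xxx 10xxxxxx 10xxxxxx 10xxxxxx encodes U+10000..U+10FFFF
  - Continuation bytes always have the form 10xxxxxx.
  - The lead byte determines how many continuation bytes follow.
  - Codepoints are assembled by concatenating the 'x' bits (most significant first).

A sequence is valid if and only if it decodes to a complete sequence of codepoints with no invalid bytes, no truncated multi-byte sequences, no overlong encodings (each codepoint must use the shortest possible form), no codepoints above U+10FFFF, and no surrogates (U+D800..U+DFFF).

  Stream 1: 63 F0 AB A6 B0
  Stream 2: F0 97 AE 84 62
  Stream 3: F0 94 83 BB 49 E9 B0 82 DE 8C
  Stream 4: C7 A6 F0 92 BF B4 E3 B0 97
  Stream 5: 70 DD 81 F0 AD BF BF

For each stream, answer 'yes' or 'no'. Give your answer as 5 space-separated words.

Answer: yes yes yes yes yes

Derivation:
Stream 1: decodes cleanly. VALID
Stream 2: decodes cleanly. VALID
Stream 3: decodes cleanly. VALID
Stream 4: decodes cleanly. VALID
Stream 5: decodes cleanly. VALID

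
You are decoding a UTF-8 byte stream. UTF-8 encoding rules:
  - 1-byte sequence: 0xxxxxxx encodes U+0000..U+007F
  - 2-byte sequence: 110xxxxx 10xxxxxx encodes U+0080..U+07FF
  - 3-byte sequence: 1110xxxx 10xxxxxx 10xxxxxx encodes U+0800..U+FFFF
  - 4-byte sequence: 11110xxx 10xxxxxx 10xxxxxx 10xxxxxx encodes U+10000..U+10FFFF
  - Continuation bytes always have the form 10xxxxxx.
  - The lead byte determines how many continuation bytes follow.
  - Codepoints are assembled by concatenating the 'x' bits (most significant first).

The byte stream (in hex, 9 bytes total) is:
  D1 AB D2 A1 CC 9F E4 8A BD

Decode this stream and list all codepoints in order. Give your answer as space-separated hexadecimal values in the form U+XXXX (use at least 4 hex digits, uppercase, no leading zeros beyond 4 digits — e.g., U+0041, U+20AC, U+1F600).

Answer: U+046B U+04A1 U+031F U+42BD

Derivation:
Byte[0]=D1: 2-byte lead, need 1 cont bytes. acc=0x11
Byte[1]=AB: continuation. acc=(acc<<6)|0x2B=0x46B
Completed: cp=U+046B (starts at byte 0)
Byte[2]=D2: 2-byte lead, need 1 cont bytes. acc=0x12
Byte[3]=A1: continuation. acc=(acc<<6)|0x21=0x4A1
Completed: cp=U+04A1 (starts at byte 2)
Byte[4]=CC: 2-byte lead, need 1 cont bytes. acc=0xC
Byte[5]=9F: continuation. acc=(acc<<6)|0x1F=0x31F
Completed: cp=U+031F (starts at byte 4)
Byte[6]=E4: 3-byte lead, need 2 cont bytes. acc=0x4
Byte[7]=8A: continuation. acc=(acc<<6)|0x0A=0x10A
Byte[8]=BD: continuation. acc=(acc<<6)|0x3D=0x42BD
Completed: cp=U+42BD (starts at byte 6)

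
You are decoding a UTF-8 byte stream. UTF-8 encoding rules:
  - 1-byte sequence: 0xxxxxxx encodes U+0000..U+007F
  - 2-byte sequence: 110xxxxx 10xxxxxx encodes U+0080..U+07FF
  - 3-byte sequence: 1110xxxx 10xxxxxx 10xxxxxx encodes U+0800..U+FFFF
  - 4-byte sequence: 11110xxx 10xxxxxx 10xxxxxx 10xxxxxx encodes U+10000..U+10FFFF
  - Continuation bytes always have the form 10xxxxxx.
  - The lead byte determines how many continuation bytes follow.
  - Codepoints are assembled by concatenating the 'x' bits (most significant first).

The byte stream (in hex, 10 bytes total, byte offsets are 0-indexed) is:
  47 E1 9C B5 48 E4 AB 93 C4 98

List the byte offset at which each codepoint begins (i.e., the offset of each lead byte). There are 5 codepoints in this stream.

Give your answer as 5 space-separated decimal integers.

Byte[0]=47: 1-byte ASCII. cp=U+0047
Byte[1]=E1: 3-byte lead, need 2 cont bytes. acc=0x1
Byte[2]=9C: continuation. acc=(acc<<6)|0x1C=0x5C
Byte[3]=B5: continuation. acc=(acc<<6)|0x35=0x1735
Completed: cp=U+1735 (starts at byte 1)
Byte[4]=48: 1-byte ASCII. cp=U+0048
Byte[5]=E4: 3-byte lead, need 2 cont bytes. acc=0x4
Byte[6]=AB: continuation. acc=(acc<<6)|0x2B=0x12B
Byte[7]=93: continuation. acc=(acc<<6)|0x13=0x4AD3
Completed: cp=U+4AD3 (starts at byte 5)
Byte[8]=C4: 2-byte lead, need 1 cont bytes. acc=0x4
Byte[9]=98: continuation. acc=(acc<<6)|0x18=0x118
Completed: cp=U+0118 (starts at byte 8)

Answer: 0 1 4 5 8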